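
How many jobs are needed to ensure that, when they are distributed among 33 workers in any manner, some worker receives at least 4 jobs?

100

With 99 jobs one could put exactly 3 in each of the 33 workers, and no worker would reach 4.
By the pigeonhole principle, one more job must land in a worker that already has 3, giving it 4.
So 33 × 3 + 1 = 100 jobs are required.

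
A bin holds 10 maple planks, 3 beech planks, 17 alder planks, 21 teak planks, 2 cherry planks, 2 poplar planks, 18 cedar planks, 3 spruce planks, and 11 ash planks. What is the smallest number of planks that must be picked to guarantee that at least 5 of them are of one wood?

An adversary could hand out at most 4 planks per wood (4 woods run out sooner): 4 + 3 + 4 + 4 + 2 + 2 + 4 + 3 + 4 = 30 planks and still no wood has 5.
Pigeonhole: one more plank lands in a wood already at 4, so 31 draws are enough and 30 are not.

31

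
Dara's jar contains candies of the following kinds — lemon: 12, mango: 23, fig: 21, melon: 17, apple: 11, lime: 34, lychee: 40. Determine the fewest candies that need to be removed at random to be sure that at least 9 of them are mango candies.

144

In the worst case for collecting mango candies, every non-mango candy comes out first.
There are 12 + 21 + 17 + 11 + 34 + 40 = 135 non-mango candies altogether.
After those, each further candy must be mango, so 135 + 9 = 144 draws guarantee 9 mango candies.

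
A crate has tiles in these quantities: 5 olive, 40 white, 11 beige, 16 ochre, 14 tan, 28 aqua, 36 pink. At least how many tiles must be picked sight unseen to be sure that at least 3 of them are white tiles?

In the worst case for collecting white tiles, every non-white tile comes out first.
There are 5 + 11 + 16 + 14 + 28 + 36 = 110 non-white tiles altogether.
After those, each further tile must be white, so 110 + 3 = 113 draws guarantee 3 white tiles.

113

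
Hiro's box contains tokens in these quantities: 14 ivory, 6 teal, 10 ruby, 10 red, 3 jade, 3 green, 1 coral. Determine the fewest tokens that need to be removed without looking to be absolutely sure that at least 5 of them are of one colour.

Pigeonhole: the 7 colours are the holes; the tokens drawn are the pigeons.
To avoid 5 of any one colour, the worst case takes at most 4 of each colour, or every token of a colour that has fewer than 4.
That gives 4 + 4 + 4 + 4 + 3 + 3 + 1 = 23 tokens with no colour reaching 5.
The next token forces some colour to 5, so 23 + 1 = 24.

24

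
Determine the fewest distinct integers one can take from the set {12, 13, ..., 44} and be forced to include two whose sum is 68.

24

Two chosen integers sum to 68 exactly when both halves of some pair {x, 68−x} with 24 ≤ x ≤ 68−x ≤ 44 are chosen — 10 such pairs.
The remaining 13 elements (those with no distinct partner in range) can never complete a 68-sum, so the worst case takes all of them and one from each pair: 13 + 10 = 23.
By pigeonhole, the 24th integer has to be the second member of some pair, so 23 + 1 = 24.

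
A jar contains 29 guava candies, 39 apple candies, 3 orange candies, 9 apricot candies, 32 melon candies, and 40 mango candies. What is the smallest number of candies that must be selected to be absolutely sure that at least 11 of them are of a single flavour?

53

An adversary could hand out at most 10 candies per flavour (orange, apricot run out sooner): 10 + 10 + 3 + 9 + 10 + 10 = 52 candies and still no flavour has 11.
By the pigeonhole principle, one more candy lands in a flavour already at 10, so 53 draws are enough and 52 are not.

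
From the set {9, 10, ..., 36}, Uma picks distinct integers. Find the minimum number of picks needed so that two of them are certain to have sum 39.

Group the elements by complementary pair {x, 39−x}: {9,30}, {10,29}, {11,28}, …, giving 11 two-element pairs and 6 integers whose partner 39−x falls outside [9,36].
By the pigeonhole principle, treating each of those 17 groups as a pigeonhole, one can pick one integer per group — 17 integers — with no two summing to 39.
The 18th integer lands in an occupied pair, forcing a sum of 39.

18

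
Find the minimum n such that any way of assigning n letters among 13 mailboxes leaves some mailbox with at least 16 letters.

With 195 letters one could put exactly 15 in each of the 13 mailboxes, and no mailbox would reach 16.
By the pigeonhole principle, one more letter must land in a mailbox that already has 15, giving it 16.
So 13 × 15 + 1 = 196 letters are required.

196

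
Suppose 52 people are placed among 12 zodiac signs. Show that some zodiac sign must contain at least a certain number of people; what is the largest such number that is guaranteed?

5

The 12 zodiac signs are the holes and the 52 people are the pigeons.
If every zodiac sign held at most 4 people, the total would be at most 12 × 4 = 48, which is less than 52.
So some zodiac sign holds at least ⌈52/12⌉ = 5 people.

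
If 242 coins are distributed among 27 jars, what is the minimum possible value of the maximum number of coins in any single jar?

Pigeonhole: the 27 jars are the holes and the 242 coins are the pigeons.
If every jar held at most 8 coins, the total would be at most 27 × 8 = 216, which is less than 242.
So some jar holds at least ⌈242/27⌉ = 9 coins.

9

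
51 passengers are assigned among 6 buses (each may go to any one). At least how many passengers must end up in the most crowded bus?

The 6 buses are the holes and the 51 passengers are the pigeons.
If every bus held at most 8 passengers, the total would be at most 6 × 8 = 48, which is less than 51.
So some bus holds at least ⌈51/6⌉ = 9 passengers.

9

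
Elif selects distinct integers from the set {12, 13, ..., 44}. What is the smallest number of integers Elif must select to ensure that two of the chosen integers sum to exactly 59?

Two chosen integers sum to 59 exactly when both halves of some pair {x, 59−x} with 15 ≤ x ≤ 59−x ≤ 44 are chosen — 15 such pairs.
The remaining 3 elements (those with no distinct partner in range) can never complete a 59-sum, so the worst case takes all of them and one from each pair: 3 + 15 = 18.
Pigeonhole: the 19th integer has to be the second member of some pair, so 18 + 1 = 19.

19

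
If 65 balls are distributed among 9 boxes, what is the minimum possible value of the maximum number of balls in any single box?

8

The 9 boxes are the holes and the 65 balls are the pigeons.
If every box held at most 7 balls, the total would be at most 9 × 7 = 63, which is less than 65.
So some box holds at least ⌈65/9⌉ = 8 balls.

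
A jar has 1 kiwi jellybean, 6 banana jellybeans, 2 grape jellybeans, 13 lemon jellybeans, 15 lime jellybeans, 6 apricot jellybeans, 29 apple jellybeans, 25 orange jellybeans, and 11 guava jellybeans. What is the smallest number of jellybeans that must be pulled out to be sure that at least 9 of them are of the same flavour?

An adversary could hand out at most 8 jellybeans per flavour (4 flavours run out sooner): 1 + 6 + 2 + 8 + 8 + 6 + 8 + 8 + 8 = 55 jellybeans and still no flavour has 9.
One more jellybean lands in a flavour already at 8, so 56 draws are enough and 55 are not.

56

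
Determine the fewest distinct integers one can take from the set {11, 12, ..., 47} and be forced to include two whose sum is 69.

25

A set avoiding the sum 69 can contain at most one of each pair {x, 69−x}, plus the 11 elements whose complement lies outside the range.
The integers 11, …, 34 (24 of them) are such a set: any two sum to at least 11+12 = 23 and at most 33+34 = 67 < 69.
Any 25th integer completes one of the 13 pairs, so 25 choices force a sum of 69.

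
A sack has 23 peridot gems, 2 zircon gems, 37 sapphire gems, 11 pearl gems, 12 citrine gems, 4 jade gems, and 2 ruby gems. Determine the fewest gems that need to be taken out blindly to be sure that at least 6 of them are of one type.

29

An adversary could hand out at most 5 gems per type (zircon, jade, ruby run out sooner): 5 + 2 + 5 + 5 + 5 + 4 + 2 = 28 gems and still no type has 6.
Pigeonhole: one more gem lands in a type already at 5, so 29 draws are enough and 28 are not.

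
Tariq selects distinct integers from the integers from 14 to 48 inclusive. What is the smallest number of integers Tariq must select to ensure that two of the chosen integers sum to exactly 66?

Group the elements by complementary pair {x, 66−x}: {18,48}, {19,47}, {20,46}, …, giving 15 two-element pairs, the single value 33 (it cannot pair with itself since the integers are distinct), and 4 integers whose partner 66−x falls outside [14,48].
Treating each of those 20 groups as a pigeonhole, one can pick one integer per group — 20 integers — with no two summing to 66.
The 21st integer lands in an occupied pair, forcing a sum of 66.

21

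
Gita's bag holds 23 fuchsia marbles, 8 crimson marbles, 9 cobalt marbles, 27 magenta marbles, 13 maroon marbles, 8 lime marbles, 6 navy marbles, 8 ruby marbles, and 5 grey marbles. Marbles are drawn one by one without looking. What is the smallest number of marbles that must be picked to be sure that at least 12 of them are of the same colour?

By the pigeonhole principle, put each drawn marble into a box by colour. The largest draw with every box below 12 takes min(count, 11) from each colour; colours with fewer than 11 contribute all they have.
Σ min(cᵢ, 11) = 11 + 8 + 9 + 11 + 11 + 8 + 6 + 8 + 5 = 77.
Draw number 77 + 1 = 78 must push one box to 12.

78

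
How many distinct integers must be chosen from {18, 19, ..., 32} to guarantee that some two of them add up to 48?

10

Two chosen integers sum to 48 exactly when both halves of some pair {x, 48−x} with 18 ≤ x ≤ 48−x ≤ 30 are chosen — 6 such pairs.
The remaining 3 elements (those with no distinct partner in range) can never complete a 48-sum, so the worst case takes all of them and one from each pair: 3 + 6 = 9.
Pigeonhole: the 10th integer has to be the second member of some pair, so 9 + 1 = 10.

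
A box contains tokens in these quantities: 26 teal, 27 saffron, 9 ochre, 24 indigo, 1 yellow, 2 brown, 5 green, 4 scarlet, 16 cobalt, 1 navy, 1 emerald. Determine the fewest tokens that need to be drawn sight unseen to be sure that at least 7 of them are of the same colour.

45

Pigeonhole: the 11 colours are the holes; the tokens drawn are the pigeons.
To avoid 7 of any one colour, the worst case takes at most 6 of each colour, or every token of a colour that has fewer than 6.
That gives 6 + 6 + 6 + 6 + 1 + 2 + 5 + 4 + 6 + 1 + 1 = 44 tokens with no colour reaching 7.
The next token forces some colour to 7, so 44 + 1 = 45.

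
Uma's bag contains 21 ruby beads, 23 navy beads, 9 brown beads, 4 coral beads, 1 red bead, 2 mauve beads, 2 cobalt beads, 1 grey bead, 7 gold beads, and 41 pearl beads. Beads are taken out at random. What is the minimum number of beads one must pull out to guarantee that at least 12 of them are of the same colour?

60

An adversary could hand out at most 11 beads per colour (7 colours run out sooner): 11 + 11 + 9 + 4 + 1 + 2 + 2 + 1 + 7 + 11 = 59 beads and still no colour has 12.
By the pigeonhole principle, one more bead lands in a colour already at 11, so 60 draws are enough and 59 are not.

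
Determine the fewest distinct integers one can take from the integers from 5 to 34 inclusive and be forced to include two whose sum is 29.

A set avoiding the sum 29 can contain at most one of each pair {x, 29−x}, plus the 10 elements whose complement lies outside the range.
The integers 15, …, 34 (20 of them) are such a set: any two sum to at least 15+16 = 31 > 29.
By the pigeonhole principle, any 21st integer completes one of the 10 pairs, so 21 choices force a sum of 29.

21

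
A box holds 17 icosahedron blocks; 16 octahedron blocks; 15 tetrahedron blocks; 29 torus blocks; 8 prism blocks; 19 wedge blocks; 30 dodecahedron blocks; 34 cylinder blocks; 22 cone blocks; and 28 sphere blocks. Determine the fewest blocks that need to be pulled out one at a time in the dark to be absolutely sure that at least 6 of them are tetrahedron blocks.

In the worst case for collecting tetrahedron blocks, every non-tetrahedron block comes out first.
There are 17 + 16 + 29 + 8 + 19 + 30 + 34 + 22 + 28 = 203 non-tetrahedron blocks altogether.
After those, each further block must be tetrahedron, so 203 + 6 = 209 draws guarantee 6 tetrahedron blocks.

209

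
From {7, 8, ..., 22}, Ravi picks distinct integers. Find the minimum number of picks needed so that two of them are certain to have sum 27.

Group the elements by complementary pair {x, 27−x}: {7,20}, {8,19}, {9,18}, …, giving 7 two-element pairs and 2 integers whose partner 27−x falls outside [7,22].
By the pigeonhole principle, treating each of those 9 groups as a pigeonhole, one can pick one integer per group — 9 integers — with no two summing to 27.
The 10th integer lands in an occupied pair, forcing a sum of 27.

10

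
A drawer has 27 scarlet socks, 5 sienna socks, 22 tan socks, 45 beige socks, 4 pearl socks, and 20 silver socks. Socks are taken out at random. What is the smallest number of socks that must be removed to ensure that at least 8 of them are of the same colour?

38

An adversary could hand out at most 7 socks per colour (sienna, pearl run out sooner): 7 + 5 + 7 + 7 + 4 + 7 = 37 socks and still no colour has 8.
By the pigeonhole principle, one more sock lands in a colour already at 7, so 38 draws are enough and 37 are not.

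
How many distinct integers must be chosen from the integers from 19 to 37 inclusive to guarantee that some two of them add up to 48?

A set avoiding the sum 48 can contain at most one of each pair {x, 48−x}, plus the 9 elements whose complement lies outside the range or equal to its own complement.
The integers 24, …, 37 (14 of them) are such a set: any two sum to at least 24+25 = 49 > 48.
Pigeonhole: any 15th integer completes one of the 5 pairs, so 15 choices force a sum of 48.

15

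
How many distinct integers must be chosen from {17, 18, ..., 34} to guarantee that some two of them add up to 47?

12

Two chosen integers sum to 47 exactly when both halves of some pair {x, 47−x} with 17 ≤ x ≤ 47−x ≤ 30 are chosen — 7 such pairs.
The remaining 4 elements (those with no distinct partner in range) can never complete a 47-sum, so the worst case takes all of them and one from each pair: 4 + 7 = 11.
By the pigeonhole principle, the 12th integer has to be the second member of some pair, so 11 + 1 = 12.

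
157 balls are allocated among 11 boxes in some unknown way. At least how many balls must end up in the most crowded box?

By pigeonhole, the 11 boxes are the holes and the 157 balls are the pigeons.
If every box held at most 14 balls, the total would be at most 11 × 14 = 154, which is less than 157.
So some box holds at least ⌈157/11⌉ = 15 balls.

15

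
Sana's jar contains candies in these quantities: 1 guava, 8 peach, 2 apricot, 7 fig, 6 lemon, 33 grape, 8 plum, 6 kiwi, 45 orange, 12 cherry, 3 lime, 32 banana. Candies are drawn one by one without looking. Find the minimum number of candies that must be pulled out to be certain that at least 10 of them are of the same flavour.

78

An adversary could hand out at most 9 candies per flavour (8 flavours run out sooner): 1 + 8 + 2 + 7 + 6 + 9 + 8 + 6 + 9 + 9 + 3 + 9 = 77 candies and still no flavour has 10.
One more candy lands in a flavour already at 9, so 78 draws are enough and 77 are not.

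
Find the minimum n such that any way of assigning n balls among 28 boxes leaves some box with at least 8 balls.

197

With 196 balls one could put exactly 7 in each of the 28 boxes, and no box would reach 8.
One more ball must land in a box that already has 7, giving it 8.
So 28 × 7 + 1 = 197 balls are required.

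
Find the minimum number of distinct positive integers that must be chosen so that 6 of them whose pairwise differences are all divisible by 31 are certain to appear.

156

Integers whose pairwise differences are multiples of 31 are exactly those sharing a remainder mod 31. By the pigeonhole principle, the 31 residue classes mod 31 are the pigeonholes.
With 155 integers one could put 5 in each residue class and have no class reach 6.
The 156th integer pushes some class to 6, so 31·5 + 1 = 156.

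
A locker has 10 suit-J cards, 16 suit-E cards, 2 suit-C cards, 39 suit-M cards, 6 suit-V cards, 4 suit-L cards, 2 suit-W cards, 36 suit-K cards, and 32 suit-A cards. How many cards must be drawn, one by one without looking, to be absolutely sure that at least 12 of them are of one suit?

The 9 suits are the holes; the cards drawn are the pigeons.
To avoid 12 of any one suit, the worst case takes at most 11 of each suit, or every card of a suit that has fewer than 11.
That gives 10 + 11 + 2 + 11 + 6 + 4 + 2 + 11 + 11 = 68 cards with no suit reaching 12.
The next card forces some suit to 12, so 68 + 1 = 69.

69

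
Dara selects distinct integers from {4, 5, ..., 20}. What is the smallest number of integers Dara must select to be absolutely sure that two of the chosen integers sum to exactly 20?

A set avoiding the sum 20 can contain at most one of each pair {x, 20−x}, plus the 5 elements whose complement lies outside the range or equal to its own complement.
The integers 10, …, 20 (11 of them) are such a set: any two sum to at least 10+11 = 21 > 20.
By the pigeonhole principle, any 12th integer completes one of the 6 pairs, so 12 choices force a sum of 20.

12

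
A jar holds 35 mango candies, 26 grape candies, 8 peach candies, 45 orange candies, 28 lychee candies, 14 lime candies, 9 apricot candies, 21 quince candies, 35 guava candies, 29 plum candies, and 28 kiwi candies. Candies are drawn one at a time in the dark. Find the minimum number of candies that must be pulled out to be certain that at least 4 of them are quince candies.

In the worst case for collecting quince candies, every non-quince candy comes out first.
There are 35 + 26 + 8 + 45 + 28 + 14 + 9 + 35 + 29 + 28 = 257 non-quince candies altogether.
After those, each further candy must be quince, so 257 + 4 = 261 draws guarantee 4 quince candies.

261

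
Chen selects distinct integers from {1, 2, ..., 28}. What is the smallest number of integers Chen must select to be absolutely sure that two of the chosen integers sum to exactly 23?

Two chosen integers sum to 23 exactly when both halves of some pair {x, 23−x} with 1 ≤ x ≤ 23−x ≤ 22 are chosen — 11 such pairs.
The remaining 6 elements (those with no distinct partner in range) can never complete a 23-sum, so the worst case takes all of them and one from each pair: 6 + 11 = 17.
The 18th integer has to be the second member of some pair, so 17 + 1 = 18.

18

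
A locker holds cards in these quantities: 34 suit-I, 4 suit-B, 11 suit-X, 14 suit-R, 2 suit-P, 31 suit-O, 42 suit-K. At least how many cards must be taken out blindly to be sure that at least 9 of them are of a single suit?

47

Put each drawn card into a box by suit. The largest draw with every box below 9 takes min(count, 8) from each suit; suits with fewer than 8 contribute all they have.
Σ min(cᵢ, 8) = 8 + 4 + 8 + 8 + 2 + 8 + 8 = 46.
Draw number 46 + 1 = 47 must push one box to 9.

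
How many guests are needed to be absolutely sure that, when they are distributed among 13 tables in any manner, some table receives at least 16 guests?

With 195 guests one could put exactly 15 in each of the 13 tables, and no table would reach 16.
By pigeonhole, one more guest must land in a table that already has 15, giving it 16.
So 13 × 15 + 1 = 196 guests are required.

196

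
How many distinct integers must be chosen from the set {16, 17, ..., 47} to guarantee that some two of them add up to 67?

Two chosen integers sum to 67 exactly when both halves of some pair {x, 67−x} with 20 ≤ x ≤ 67−x ≤ 47 are chosen — 14 such pairs.
The remaining 4 elements (those with no distinct partner in range) can never complete a 67-sum, so the worst case takes all of them and one from each pair: 4 + 14 = 18.
By the pigeonhole principle, the 19th integer has to be the second member of some pair, so 18 + 1 = 19.

19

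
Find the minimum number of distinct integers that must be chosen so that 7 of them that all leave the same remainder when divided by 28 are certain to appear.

Pigeonhole: the 28 residue classes mod 28 are the pigeonholes.
With 168 integers one could put 6 in each residue class and have no class reach 7.
The 169th integer pushes some class to 7, so 28·6 + 1 = 169.

169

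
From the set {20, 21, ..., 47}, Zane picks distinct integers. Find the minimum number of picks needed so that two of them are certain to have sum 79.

21

Group the elements by complementary pair {x, 79−x}: {32,47}, {33,46}, {34,45}, …, giving 8 two-element pairs and 12 integers whose partner 79−x falls outside [20,47].
By pigeonhole, treating each of those 20 groups as a pigeonhole, one can pick one integer per group — 20 integers — with no two summing to 79.
The 21st integer lands in an occupied pair, forcing a sum of 79.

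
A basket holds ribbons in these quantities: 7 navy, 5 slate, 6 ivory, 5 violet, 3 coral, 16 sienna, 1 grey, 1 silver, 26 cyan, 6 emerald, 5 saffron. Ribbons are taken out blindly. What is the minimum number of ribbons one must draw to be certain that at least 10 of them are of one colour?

By the pigeonhole principle, the 11 colours are the holes; the ribbons drawn are the pigeons.
To avoid 10 of any one colour, the worst case takes at most 9 of each colour, or every ribbon of a colour that has fewer than 9.
That gives 7 + 5 + 6 + 5 + 3 + 9 + 1 + 1 + 9 + 6 + 5 = 57 ribbons with no colour reaching 10.
The next ribbon forces some colour to 10, so 57 + 1 = 58.

58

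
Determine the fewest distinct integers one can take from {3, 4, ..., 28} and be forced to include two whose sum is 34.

16

A set avoiding the sum 34 can contain at most one of each pair {x, 34−x}, plus the 4 elements whose complement lies outside the range or equal to its own complement.
The integers 3, …, 17 (15 of them) are such a set: any two sum to at least 3+4 = 7 and at most 16+17 = 33 < 34.
Any 16th integer completes one of the 11 pairs, so 16 choices force a sum of 34.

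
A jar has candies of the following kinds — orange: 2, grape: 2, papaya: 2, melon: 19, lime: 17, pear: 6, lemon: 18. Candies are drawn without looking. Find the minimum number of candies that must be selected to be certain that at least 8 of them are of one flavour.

By the pigeonhole principle, the 7 flavours are the holes; the candies drawn are the pigeons.
To avoid 8 of any one flavour, the worst case takes at most 7 of each flavour, or every candy of a flavour that has fewer than 7.
That gives 2 + 2 + 2 + 7 + 7 + 6 + 7 = 33 candies with no flavour reaching 8.
The next candy forces some flavour to 8, so 33 + 1 = 34.

34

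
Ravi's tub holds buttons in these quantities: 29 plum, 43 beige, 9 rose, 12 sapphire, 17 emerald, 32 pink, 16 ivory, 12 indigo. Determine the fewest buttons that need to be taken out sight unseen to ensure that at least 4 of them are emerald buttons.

157

In the worst case for collecting emerald buttons, every non-emerald button comes out first.
There are 29 + 43 + 9 + 12 + 32 + 16 + 12 = 153 non-emerald buttons altogether.
After those, each further button must be emerald, so 153 + 4 = 157 draws guarantee 4 emerald buttons.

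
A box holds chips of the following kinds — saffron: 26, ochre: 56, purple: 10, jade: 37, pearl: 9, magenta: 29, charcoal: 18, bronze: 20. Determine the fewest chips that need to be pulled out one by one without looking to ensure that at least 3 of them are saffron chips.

182

In the worst case for collecting saffron chips, every non-saffron chip comes out first.
There are 56 + 10 + 37 + 9 + 29 + 18 + 20 = 179 non-saffron chips altogether.
After those, each further chip must be saffron, so 179 + 3 = 182 draws guarantee 3 saffron chips.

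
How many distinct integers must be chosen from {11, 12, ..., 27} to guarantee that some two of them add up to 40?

11

A set avoiding the sum 40 can contain at most one of each pair {x, 40−x}, plus the 3 elements whose complement lies outside the range or equal to its own complement.
The integers 11, …, 20 (10 of them) are such a set: any two sum to at least 11+12 = 23 and at most 19+20 = 39 < 40.
Pigeonhole: any 11th integer completes one of the 7 pairs, so 11 choices force a sum of 40.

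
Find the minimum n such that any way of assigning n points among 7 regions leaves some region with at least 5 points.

29

With 28 points one could put exactly 4 in each of the 7 regions, and no region would reach 5.
One more point must land in a region that already has 4, giving it 5.
So 7 × 4 + 1 = 29 points are required.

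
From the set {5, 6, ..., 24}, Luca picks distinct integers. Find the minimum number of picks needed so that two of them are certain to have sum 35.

Two chosen integers sum to 35 exactly when both halves of some pair {x, 35−x} with 11 ≤ x ≤ 35−x ≤ 24 are chosen — 7 such pairs.
The remaining 6 elements (those with no distinct partner in range) can never complete a 35-sum, so the worst case takes all of them and one from each pair: 6 + 7 = 13.
The 14th integer has to be the second member of some pair, so 13 + 1 = 14.

14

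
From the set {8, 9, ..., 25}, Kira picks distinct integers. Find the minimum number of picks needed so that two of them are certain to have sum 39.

Group the elements by complementary pair {x, 39−x}: {14,25}, {15,24}, {16,23}, …, giving 6 two-element pairs and 6 integers whose partner 39−x falls outside [8,25].
Treating each of those 12 groups as a pigeonhole, one can pick one integer per group — 12 integers — with no two summing to 39.
The 13th integer lands in an occupied pair, forcing a sum of 39.

13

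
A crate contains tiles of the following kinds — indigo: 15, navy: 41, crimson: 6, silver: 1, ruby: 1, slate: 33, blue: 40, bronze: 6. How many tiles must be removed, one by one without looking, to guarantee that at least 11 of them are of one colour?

55

Pigeonhole: the 8 colours are the holes; the tiles drawn are the pigeons.
To avoid 11 of any one colour, the worst case takes at most 10 of each colour, or every tile of a colour that has fewer than 10.
That gives 10 + 10 + 6 + 1 + 1 + 10 + 10 + 6 = 54 tiles with no colour reaching 11.
The next tile forces some colour to 11, so 54 + 1 = 55.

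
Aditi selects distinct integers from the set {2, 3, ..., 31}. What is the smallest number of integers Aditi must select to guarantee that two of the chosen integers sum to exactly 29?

18

Group the elements by complementary pair {x, 29−x}: {2,27}, {3,26}, {4,25}, …, giving 13 two-element pairs and 4 integers whose partner 29−x falls outside [2,31].
Treating each of those 17 groups as a pigeonhole, one can pick one integer per group — 17 integers — with no two summing to 29.
The 18th integer lands in an occupied pair, forcing a sum of 29.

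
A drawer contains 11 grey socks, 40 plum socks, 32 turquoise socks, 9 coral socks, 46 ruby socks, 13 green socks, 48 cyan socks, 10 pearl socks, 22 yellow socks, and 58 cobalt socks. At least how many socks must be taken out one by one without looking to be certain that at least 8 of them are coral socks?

In the worst case for collecting coral socks, every non-coral sock comes out first.
There are 11 + 40 + 32 + 46 + 13 + 48 + 10 + 22 + 58 = 280 non-coral socks altogether.
After those, each further sock must be coral, so 280 + 8 = 288 draws guarantee 8 coral socks.

288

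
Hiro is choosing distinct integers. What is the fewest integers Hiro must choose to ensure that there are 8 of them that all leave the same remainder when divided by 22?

155

By the pigeonhole principle, the 22 residue classes mod 22 are the pigeonholes.
With 154 integers one could put 7 in each residue class and have no class reach 8.
The 155th integer pushes some class to 8, so 22·7 + 1 = 155.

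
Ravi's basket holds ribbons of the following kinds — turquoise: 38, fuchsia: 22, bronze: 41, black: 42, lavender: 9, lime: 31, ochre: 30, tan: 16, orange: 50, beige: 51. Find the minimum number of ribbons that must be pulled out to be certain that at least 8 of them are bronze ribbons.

297

In the worst case for collecting bronze ribbons, every non-bronze ribbon comes out first.
There are 38 + 22 + 42 + 9 + 31 + 30 + 16 + 50 + 51 = 289 non-bronze ribbons altogether.
After those, each further ribbon must be bronze, so 289 + 8 = 297 draws guarantee 8 bronze ribbons.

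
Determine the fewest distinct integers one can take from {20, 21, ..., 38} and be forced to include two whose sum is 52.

Two chosen integers sum to 52 exactly when both halves of some pair {x, 52−x} with 20 ≤ x ≤ 52−x ≤ 32 are chosen — 6 such pairs.
The remaining 7 elements (those with no distinct partner in range) can never complete a 52-sum, so the worst case takes all of them and one from each pair: 7 + 6 = 13.
By pigeonhole, the 14th integer has to be the second member of some pair, so 13 + 1 = 14.

14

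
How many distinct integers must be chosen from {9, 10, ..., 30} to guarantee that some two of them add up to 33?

15

A set avoiding the sum 33 can contain at most one of each pair {x, 33−x}, plus the 6 elements whose complement lies outside the range.
The integers 17, …, 30 (14 of them) are such a set: any two sum to at least 17+18 = 35 > 33.
Any 15th integer completes one of the 8 pairs, so 15 choices force a sum of 33.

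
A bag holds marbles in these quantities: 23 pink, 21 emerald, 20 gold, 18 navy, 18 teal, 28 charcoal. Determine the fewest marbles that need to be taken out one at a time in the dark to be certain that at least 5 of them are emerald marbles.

112

In the worst case for collecting emerald marbles, every non-emerald marble comes out first.
There are 23 + 20 + 18 + 18 + 28 = 107 non-emerald marbles altogether.
After those, each further marble must be emerald, so 107 + 5 = 112 draws guarantee 5 emerald marbles.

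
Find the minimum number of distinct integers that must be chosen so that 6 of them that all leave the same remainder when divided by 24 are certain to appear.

Pigeonhole: the 24 residue classes mod 24 are the pigeonholes.
With 120 integers one could put 5 in each residue class and have no class reach 6.
The 121st integer pushes some class to 6, so 24·5 + 1 = 121.

121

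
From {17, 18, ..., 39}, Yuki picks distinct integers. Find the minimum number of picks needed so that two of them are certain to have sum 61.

15

Two chosen integers sum to 61 exactly when both halves of some pair {x, 61−x} with 22 ≤ x ≤ 61−x ≤ 39 are chosen — 9 such pairs.
The remaining 5 elements (those with no distinct partner in range) can never complete a 61-sum, so the worst case takes all of them and one from each pair: 5 + 9 = 14.
By the pigeonhole principle, the 15th integer has to be the second member of some pair, so 14 + 1 = 15.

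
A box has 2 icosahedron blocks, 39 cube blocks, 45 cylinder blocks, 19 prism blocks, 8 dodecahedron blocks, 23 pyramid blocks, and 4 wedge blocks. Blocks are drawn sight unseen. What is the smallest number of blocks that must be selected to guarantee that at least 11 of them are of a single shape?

By pigeonhole, the 7 shapes are the holes; the blocks drawn are the pigeons.
To avoid 11 of any one shape, the worst case takes at most 10 of each shape, or every block of a shape that has fewer than 10.
That gives 2 + 10 + 10 + 10 + 8 + 10 + 4 = 54 blocks with no shape reaching 11.
The next block forces some shape to 11, so 54 + 1 = 55.

55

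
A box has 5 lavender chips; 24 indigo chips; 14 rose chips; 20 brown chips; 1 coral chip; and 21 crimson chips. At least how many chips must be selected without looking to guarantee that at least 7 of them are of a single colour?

31

Put each drawn chip into a box by colour. The largest draw with every box below 7 takes min(count, 6) from each colour; colours with fewer than 6 contribute all they have.
Σ min(cᵢ, 6) = 5 + 6 + 6 + 6 + 1 + 6 = 30.
Draw number 30 + 1 = 31 must push one box to 7.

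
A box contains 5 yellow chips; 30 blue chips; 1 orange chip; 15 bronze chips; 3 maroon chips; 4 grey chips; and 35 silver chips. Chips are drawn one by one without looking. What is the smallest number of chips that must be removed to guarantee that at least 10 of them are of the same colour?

Put each drawn chip into a box by colour. The largest draw with every box below 10 takes min(count, 9) from each colour; colours with fewer than 9 contribute all they have.
Σ min(cᵢ, 9) = 5 + 9 + 1 + 9 + 3 + 4 + 9 = 40.
Draw number 40 + 1 = 41 must push one box to 10.

41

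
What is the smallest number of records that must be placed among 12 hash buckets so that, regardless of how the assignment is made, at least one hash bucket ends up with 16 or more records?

181

With 180 records one could put exactly 15 in each of the 12 hash buckets, and no hash bucket would reach 16.
One more record must land in a hash bucket that already has 15, giving it 16.
So 12 × 15 + 1 = 181 records are required.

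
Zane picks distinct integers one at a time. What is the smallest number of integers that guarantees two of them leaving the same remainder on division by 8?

The 8 residue classes mod 8 are the pigeonholes.
With 8 integers one could put 1 in each residue class and have no class reach 2.
The 9th integer pushes some class to 2, so 8·1 + 1 = 9.

9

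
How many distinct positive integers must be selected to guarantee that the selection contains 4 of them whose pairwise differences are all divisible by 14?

Integers whose pairwise differences are multiples of 14 are exactly those sharing a remainder mod 14. By the pigeonhole principle, the 14 residue classes mod 14 are the pigeonholes.
With 42 integers one could put 3 in each residue class and have no class reach 4.
The 43rd integer pushes some class to 4, so 14·3 + 1 = 43.

43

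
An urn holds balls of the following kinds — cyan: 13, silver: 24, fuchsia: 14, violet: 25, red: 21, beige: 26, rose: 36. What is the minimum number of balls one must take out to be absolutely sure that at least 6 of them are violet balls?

In the worst case for collecting violet balls, every non-violet ball comes out first.
There are 13 + 24 + 14 + 21 + 26 + 36 = 134 non-violet balls altogether.
After those, each further ball must be violet, so 134 + 6 = 140 draws guarantee 6 violet balls.

140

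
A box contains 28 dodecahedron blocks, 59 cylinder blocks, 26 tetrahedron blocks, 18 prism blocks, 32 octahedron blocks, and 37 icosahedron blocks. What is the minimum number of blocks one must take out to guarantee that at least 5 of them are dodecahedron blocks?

In the worst case for collecting dodecahedron blocks, every non-dodecahedron block comes out first.
There are 59 + 26 + 18 + 32 + 37 = 172 non-dodecahedron blocks altogether.
After those, each further block must be dodecahedron, so 172 + 5 = 177 draws guarantee 5 dodecahedron blocks.

177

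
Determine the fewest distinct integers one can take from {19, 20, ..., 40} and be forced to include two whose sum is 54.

A set avoiding the sum 54 can contain at most one of each pair {x, 54−x}, plus the 6 elements whose complement lies outside the range or equal to its own complement.
The integers 27, …, 40 (14 of them) are such a set: any two sum to at least 27+28 = 55 > 54.
Any 15th integer completes one of the 8 pairs, so 15 choices force a sum of 54.

15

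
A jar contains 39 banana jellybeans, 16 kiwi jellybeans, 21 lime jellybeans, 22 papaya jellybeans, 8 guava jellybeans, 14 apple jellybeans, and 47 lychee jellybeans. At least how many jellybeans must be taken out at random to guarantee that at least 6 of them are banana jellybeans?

134

In the worst case for collecting banana jellybeans, every non-banana jellybean comes out first.
There are 16 + 21 + 22 + 8 + 14 + 47 = 128 non-banana jellybeans altogether.
After those, each further jellybean must be banana, so 128 + 6 = 134 draws guarantee 6 banana jellybeans.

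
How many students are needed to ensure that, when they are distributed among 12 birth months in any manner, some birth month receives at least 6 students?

With 60 students one could put exactly 5 in each of the 12 birth months, and no birth month would reach 6.
One more student must land in a birth month that already has 5, giving it 6.
So 12 × 5 + 1 = 61 students are required.

61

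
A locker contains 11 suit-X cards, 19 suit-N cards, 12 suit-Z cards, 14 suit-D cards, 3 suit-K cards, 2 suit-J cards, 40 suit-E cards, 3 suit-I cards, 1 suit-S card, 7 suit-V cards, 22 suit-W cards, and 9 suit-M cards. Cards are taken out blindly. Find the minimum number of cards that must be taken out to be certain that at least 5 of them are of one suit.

42

By pigeonhole, put each drawn card into a box by suit. The largest draw with every box below 5 takes min(count, 4) from each suit; suits with fewer than 4 contribute all they have.
Σ min(cᵢ, 4) = 4 + 4 + 4 + 4 + 3 + 2 + 4 + 3 + 1 + 4 + 4 + 4 = 41.
Draw number 41 + 1 = 42 must push one box to 5.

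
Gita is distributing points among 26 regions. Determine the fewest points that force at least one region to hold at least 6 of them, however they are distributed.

With 130 points one could put exactly 5 in each of the 26 regions, and no region would reach 6.
One more point must land in a region that already has 5, giving it 6.
So 26 × 5 + 1 = 131 points are required.

131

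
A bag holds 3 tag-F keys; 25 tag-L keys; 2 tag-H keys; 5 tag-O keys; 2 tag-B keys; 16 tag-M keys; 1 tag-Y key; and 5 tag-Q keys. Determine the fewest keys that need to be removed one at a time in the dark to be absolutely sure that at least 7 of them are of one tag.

31

By the pigeonhole principle, put each drawn key into a box by tag. The largest draw with every box below 7 takes min(count, 6) from each tag; tags with fewer than 6 contribute all they have.
Σ min(cᵢ, 6) = 3 + 6 + 2 + 5 + 2 + 6 + 1 + 5 = 30.
Draw number 30 + 1 = 31 must push one box to 7.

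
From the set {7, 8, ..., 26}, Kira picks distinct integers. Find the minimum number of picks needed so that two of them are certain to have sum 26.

15

Two chosen integers sum to 26 exactly when both halves of some pair {x, 26−x} with 7 ≤ x ≤ 26−x ≤ 19 are chosen — 6 such pairs.
The remaining 8 elements (those with no distinct partner in range) can never complete a 26-sum, so the worst case takes all of them and one from each pair: 8 + 6 = 14.
The 15th integer has to be the second member of some pair, so 14 + 1 = 15.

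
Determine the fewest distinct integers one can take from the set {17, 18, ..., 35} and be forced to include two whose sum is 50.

Group the elements by complementary pair {x, 50−x}: {17,33}, {18,32}, {19,31}, …, giving 8 two-element pairs, the single value 25 (it cannot pair with itself since the integers are distinct), and 2 integers whose partner 50−x falls outside [17,35].
Treating each of those 11 groups as a pigeonhole, one can pick one integer per group — 11 integers — with no two summing to 50.
The 12th integer lands in an occupied pair, forcing a sum of 50.

12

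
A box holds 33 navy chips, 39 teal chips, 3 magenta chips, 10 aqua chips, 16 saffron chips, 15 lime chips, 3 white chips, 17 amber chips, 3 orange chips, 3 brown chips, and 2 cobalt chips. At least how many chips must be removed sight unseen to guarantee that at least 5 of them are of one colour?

39

Pigeonhole: put each drawn chip into a box by colour. The largest draw with every box below 5 takes min(count, 4) from each colour; colours with fewer than 4 contribute all they have.
Σ min(cᵢ, 4) = 4 + 4 + 3 + 4 + 4 + 4 + 3 + 4 + 3 + 3 + 2 = 38.
Draw number 38 + 1 = 39 must push one box to 5.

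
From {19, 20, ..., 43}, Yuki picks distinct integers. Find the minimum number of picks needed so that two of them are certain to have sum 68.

17

A set avoiding the sum 68 can contain at most one of each pair {x, 68−x}, plus the 7 elements whose complement lies outside the range or equal to its own complement.
The integers 19, …, 34 (16 of them) are such a set: any two sum to at least 19+20 = 39 and at most 33+34 = 67 < 68.
Pigeonhole: any 17th integer completes one of the 9 pairs, so 17 choices force a sum of 68.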